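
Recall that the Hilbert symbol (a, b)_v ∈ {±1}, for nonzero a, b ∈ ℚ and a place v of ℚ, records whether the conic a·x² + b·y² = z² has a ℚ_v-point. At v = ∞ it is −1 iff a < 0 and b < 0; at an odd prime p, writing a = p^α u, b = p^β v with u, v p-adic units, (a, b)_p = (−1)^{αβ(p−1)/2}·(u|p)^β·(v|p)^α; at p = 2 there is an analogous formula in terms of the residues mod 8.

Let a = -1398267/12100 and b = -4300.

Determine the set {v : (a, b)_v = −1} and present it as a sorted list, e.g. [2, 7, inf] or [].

(a, b) ≡ (-155363, -43) mod (ℚ^×)²; places V = {2, 3, 5, 11, 13, 17, 19, 37, 43, ∞}.
(a,b)_∞: sgn(-155363)=−, sgn(-43)=−, so -1.
(a,b)_3: α=2, u≡1; β=0, v≡2 (mod 3); (1|3)=+1, (2|3)=-1; sign (−1)^0·+1^0·-1^2 = +1.
(a,b)_43: α=0, u≡8; β=1, v≡29 (mod 43); (8|43)=-1, (29|43)=-1; sign (−1)^0·-1^1·-1^0 = -1.
(a,b)_5: α=-2, u≡2; β=2, v≡3 (mod 5); (2|5)=-1, (3|5)=-1; sign (−1)^0·-1^2·-1^-2 = +1.
(a,b)_19: α=1, u≡2; β=0, v≡13 (mod 19); (2|19)=-1, (13|19)=-1; sign (−1)^0·-1^0·-1^1 = -1.
(a,b)_2: α=-2, β=2; u≡5, v≡5 (mod 8); ε(u)ε(v)=0·0, αω(v)=-2·1, βω(u)=2·1; sum ≡ 0  ⇒  +1.
(a,b)_11: α=-2, u≡9; β=0, v≡1 (mod 11); (9|11)=+1, (1|11)=+1; sign (−1)^0·+1^0·+1^-2 = +1.
(a,b)_17: α=1, u≡14; β=0, v≡1 (mod 17); (14|17)=-1, (1|17)=+1; sign (−1)^0·-1^0·+1^1 = +1.
(a,b)_13: α=1, u≡12; β=0, v≡3 (mod 13); (12|13)=+1, (3|13)=+1; sign (−1)^0·+1^0·+1^1 = +1.
(a,b)_37: α=1, u≡23; β=0, v≡29 (mod 37); (23|37)=-1, (29|37)=-1; sign (−1)^0·-1^0·-1^1 = -1.
(-155363, -43 / ℚ) ramifies at {19, 37, 43, ∞}: a division algebra.

[19, 37, 43, inf]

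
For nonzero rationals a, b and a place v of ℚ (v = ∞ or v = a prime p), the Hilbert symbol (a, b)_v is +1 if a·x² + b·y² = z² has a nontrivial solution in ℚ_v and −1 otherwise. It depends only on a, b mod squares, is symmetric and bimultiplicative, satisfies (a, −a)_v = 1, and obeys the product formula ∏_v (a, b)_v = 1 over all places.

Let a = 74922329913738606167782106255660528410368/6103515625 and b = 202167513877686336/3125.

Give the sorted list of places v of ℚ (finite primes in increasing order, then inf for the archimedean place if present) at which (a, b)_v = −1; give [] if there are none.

(a, b) ≡ (3567, 26445) mod (ℚ^×)²; places V = {2, 3, 5, 7, 23, 29, 41, 43, 47, ∞}.
(a,b)_3: α=17, u≡1; β=9, v≡1 (mod 3); (1|3)=+1, (1|3)=+1; sign (−1)^1·+1^9·+1^17 = -1.
(a,b)_5: α=-14, u≡3; β=-5, v≡1 (mod 5); (3|5)=-1, (1|5)=+1; sign (−1)^0·-1^-5·+1^-14 = -1.
(a,b)_47: α=4, u≡12; β=2, v≡39 (mod 47); (12|47)=+1, (39|47)=-1; sign (−1)^0·+1^2·-1^4 = +1.
(a,b)_41: α=3, u≡21; β=1, v≡35 (mod 41); (21|41)=+1, (35|41)=-1; sign (−1)^0·+1^1·-1^3 = -1.
(a,b)_43: α=2, u≡31; β=1, v≡35 (mod 43); (31|43)=+1, (35|43)=+1; sign (−1)^0·+1^1·+1^2 = +1.
(a,b)_23: α=2, u≡13; β=0, v≡1 (mod 23); (13|23)=+1, (1|23)=+1; sign (−1)^0·+1^0·+1^2 = +1.
(a,b)_29: α=3, u≡24; β=2, v≡12 (mod 29); (24|29)=+1, (12|29)=-1; sign (−1)^0·+1^2·-1^3 = -1.
(a,b)_7: α=10, u≡2; β=2, v≡6 (mod 7); (2|7)=+1, (6|7)=-1; sign (−1)^0·+1^2·-1^10 = +1.
(a,b)_2: α=8, β=6; u≡7, v≡5 (mod 8); ε(u)ε(v)=1·0, αω(v)=8·1, βω(u)=6·0; sum ≡ 0  ⇒  +1.
(a,b)_∞: sgn(3567)=+, sgn(26445)=+, so +1.
(3567, 26445 / ℚ) ramifies at {3, 5, 29, 41}: a division algebra.

[3, 5, 29, 41]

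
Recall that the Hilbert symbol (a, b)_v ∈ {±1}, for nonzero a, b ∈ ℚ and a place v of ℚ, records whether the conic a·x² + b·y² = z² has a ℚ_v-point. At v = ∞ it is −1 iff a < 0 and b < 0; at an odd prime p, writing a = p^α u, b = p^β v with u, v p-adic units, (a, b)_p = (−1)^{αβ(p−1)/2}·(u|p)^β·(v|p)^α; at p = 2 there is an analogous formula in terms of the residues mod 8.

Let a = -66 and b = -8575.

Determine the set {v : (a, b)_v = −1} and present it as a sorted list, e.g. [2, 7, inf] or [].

[3, inf]

Mod squares: a ≡ -66, b ≡ -7. Check v ∈ {∞, 2, 3, 5, 7, 11}.
v=∞: -66 < 0 and -7 < 0  ⇒  (a,b)_∞ = -1.
v=5: a=5^0·(≡4), b=5^2·(≡2) mod 5; (4|5)=+1, (2|5)=-1; (−1)^{0·2·2}·(+1)^2·(-1)^0 = +1.
v=7: a=7^0·(≡4), b=7^3·(≡3) mod 7; (4|7)=+1, (3|7)=-1; (−1)^{0·3·3}·(+1)^3·(-1)^0 = +1.
v=2: v_2(a)=1, v_2(b)=0; units ≡ 7, 1 (mod 8); ε·ε+αω+βω = 1·0+1·0+0·0 ≡ 0  ⇒  (a,b)_2 = +1.
v=3: a=3^1·(≡2), b=3^0·(≡2) mod 3; (2|3)=-1, (2|3)=-1; (−1)^{1·0·1}·(-1)^0·(-1)^1 = -1.
v=11: a=11^1·(≡5), b=11^0·(≡5) mod 11; (5|11)=+1, (5|11)=+1; (−1)^{1·0·5}·(+1)^0·(+1)^1 = +1.
(-66, -7 / ℚ) ramifies at {3, ∞}: a division algebra.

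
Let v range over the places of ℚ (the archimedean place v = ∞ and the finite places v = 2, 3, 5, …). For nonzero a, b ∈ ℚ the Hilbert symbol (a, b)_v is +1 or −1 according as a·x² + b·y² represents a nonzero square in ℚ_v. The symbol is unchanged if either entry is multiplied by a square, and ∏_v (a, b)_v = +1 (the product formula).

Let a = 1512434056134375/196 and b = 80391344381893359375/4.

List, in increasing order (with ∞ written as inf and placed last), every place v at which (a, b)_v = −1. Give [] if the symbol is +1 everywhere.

Mod squares: a ≡ 1615, b ≡ 12903. Check v ∈ {∞, 2, 3, 5, 7, 11, 17, 19, 23}.
v=3: a=3^4·(≡1), b=3^1·(≡2) mod 3; (1|3)=+1, (2|3)=-1; (−1)^{4·1·1}·(+1)^1·(-1)^4 = +1.
v=19: a=19^1·(≡6), b=19^2·(≡18) mod 19; (6|19)=+1, (18|19)=-1; (−1)^{1·2·9}·(+1)^2·(-1)^1 = -1.
v=∞: 1615 > 0 and 12903 > 0  ⇒  (a,b)_∞ = +1.
v=7: a=7^-2·(≡6), b=7^0·(≡2) mod 7; (6|7)=-1, (2|7)=+1; (−1)^{-2·0·3}·(-1)^0·(+1)^-2 = +1.
v=5: a=5^5·(≡3), b=5^8·(≡3) mod 5; (3|5)=-1, (3|5)=-1; (−1)^{5·8·2}·(-1)^8·(-1)^5 = -1.
v=11: a=11^2·(≡9), b=11^1·(≡6) mod 11; (9|11)=+1, (6|11)=-1; (−1)^{2·1·5}·(+1)^1·(-1)^2 = +1.
v=17: a=17^3·(≡5), b=17^5·(≡12) mod 17; (5|17)=-1, (12|17)=-1; (−1)^{3·5·8}·(-1)^5·(-1)^3 = +1.
v=23: a=23^2·(≡19), b=23^3·(≡8) mod 23; (19|23)=-1, (8|23)=+1; (−1)^{2·3·11}·(-1)^3·(+1)^2 = -1.
v=2: v_2(a)=-2, v_2(b)=-2; units ≡ 7, 7 (mod 8); ε·ε+αω+βω = 1·1+-2·0+-2·0 ≡ 1  ⇒  (a,b)_2 = -1.
(1615, 12903 / ℚ) ramifies at {2, 5, 19, 23}: a division algebra.

[2, 5, 19, 23]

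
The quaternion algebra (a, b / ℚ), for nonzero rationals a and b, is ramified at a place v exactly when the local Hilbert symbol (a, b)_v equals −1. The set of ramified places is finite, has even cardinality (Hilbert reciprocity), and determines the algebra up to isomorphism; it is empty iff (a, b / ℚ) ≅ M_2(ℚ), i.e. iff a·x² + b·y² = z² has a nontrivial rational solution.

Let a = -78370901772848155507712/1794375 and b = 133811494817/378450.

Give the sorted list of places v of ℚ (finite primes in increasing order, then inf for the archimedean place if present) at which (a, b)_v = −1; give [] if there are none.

(a, b) ≡ (-7337, 111826) mod (ℚ^×)²; places V = {2, 3, 5, 7, 11, 13, 17, 23, 29, ∞}.
(a,b)_17: α=6, u≡3; β=3, v≡13 (mod 17); (3|17)=-1, (13|17)=+1; sign (−1)^0·-1^3·+1^6 = -1.
(a,b)_7: α=0, u≡5; β=2, v≡4 (mod 7); (5|7)=-1, (4|7)=+1; sign (−1)^0·-1^2·+1^0 = +1.
(a,b)_5: α=-4, u≡3; β=-2, v≡4 (mod 5); (3|5)=-1, (4|5)=+1; sign (−1)^0·-1^-2·+1^-4 = +1.
(a,b)_2: α=10, β=-1; u≡7, v≡1 (mod 8); ε(u)ε(v)=1·0, αω(v)=10·0, βω(u)=-1·0; sum ≡ 0  ⇒  +1.
(a,b)_29: α=-1, u≡8; β=-2, v≡26 (mod 29); (8|29)=-1, (26|29)=-1; sign (−1)^0·-1^-2·-1^-1 = -1.
(a,b)_23: α=1, u≡6; β=1, v≡3 (mod 23); (6|23)=+1, (3|23)=+1; sign (−1)^1·+1^1·+1^1 = -1.
(a,b)_3: α=-2, u≡1; β=-2, v≡1 (mod 3); (1|3)=+1, (1|3)=+1; sign (−1)^0·+1^-2·+1^-2 = +1.
(a,b)_∞: sgn(-7337)=−, sgn(111826)=+, so +1.
(a,b)_11: α=-1, u≡1; β=1, v≡10 (mod 11); (1|11)=+1, (10|11)=-1; sign (−1)^1·+1^1·-1^-1 = +1.
(a,b)_13: α=10, u≡11; β=3, v≡10 (mod 13); (11|13)=-1, (10|13)=+1; sign (−1)^0·-1^3·+1^10 = -1.
|Ram(-7337, 111826)| = 4, even; anisotropic at {13, 17, 23, 29}.

[13, 17, 23, 29]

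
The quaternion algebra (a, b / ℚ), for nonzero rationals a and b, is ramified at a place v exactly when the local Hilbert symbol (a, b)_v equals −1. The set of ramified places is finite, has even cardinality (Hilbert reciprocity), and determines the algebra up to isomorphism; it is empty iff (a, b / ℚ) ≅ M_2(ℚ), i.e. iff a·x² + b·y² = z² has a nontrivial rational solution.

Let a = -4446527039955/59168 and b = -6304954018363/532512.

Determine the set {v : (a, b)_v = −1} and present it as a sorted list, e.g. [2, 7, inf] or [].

(a, b) ≡ (-41990, -104006) mod (ℚ^×)²; places V = {2, 3, 5, 7, 11, 13, 17, 19, 23, 43, ∞}.
(a,b)_7: α=4, u≡6; β=3, v≡6 (mod 7); (6|7)=-1, (6|7)=-1; sign (−1)^0·-1^3·-1^4 = -1.
(a,b)_11: α=2, u≡8; β=4, v≡6 (mod 11); (8|11)=-1, (6|11)=-1; sign (−1)^0·-1^4·-1^2 = +1.
(a,b)_5: α=1, u≡3; β=0, v≡1 (mod 5); (3|5)=-1, (1|5)=+1; sign (−1)^0·-1^0·+1^1 = +1.
(a,b)_3: α=6, u≡1; β=-2, v≡1 (mod 3); (1|3)=+1, (1|3)=+1; sign (−1)^0·+1^-2·+1^6 = +1.
(a,b)_∞: sgn(-41990)=−, sgn(-104006)=−, so -1.
(a,b)_17: α=1, u≡5; β=1, v≡2 (mod 17); (5|17)=-1, (2|17)=+1; sign (−1)^0·-1^1·+1^1 = -1.
(a,b)_19: α=1, u≡8; β=1, v≡5 (mod 19); (8|19)=-1, (5|19)=+1; sign (−1)^1·-1^1·+1^1 = +1.
(a,b)_43: α=-2, u≡17; β=-2, v≡21 (mod 43); (17|43)=+1, (21|43)=+1; sign (−1)^0·+1^-2·+1^-2 = +1.
(a,b)_2: α=-5, β=-5; u≡5, v≡5 (mod 8); ε(u)ε(v)=0·0, αω(v)=-5·1, βω(u)=-5·1; sum ≡ 0  ⇒  +1.
(a,b)_13: α=1, u≡7; β=2, v≡11 (mod 13); (7|13)=-1, (11|13)=-1; sign (−1)^0·-1^2·-1^1 = -1.
(a,b)_23: α=0, u≡12; β=1, v≡13 (mod 23); (12|23)=+1, (13|23)=+1; sign (−1)^0·+1^1·+1^0 = +1.
Ram(-41990, -104006) = {7, 13, 17, ∞}; no ℚ_7-point on the conic.

[7, 13, 17, inf]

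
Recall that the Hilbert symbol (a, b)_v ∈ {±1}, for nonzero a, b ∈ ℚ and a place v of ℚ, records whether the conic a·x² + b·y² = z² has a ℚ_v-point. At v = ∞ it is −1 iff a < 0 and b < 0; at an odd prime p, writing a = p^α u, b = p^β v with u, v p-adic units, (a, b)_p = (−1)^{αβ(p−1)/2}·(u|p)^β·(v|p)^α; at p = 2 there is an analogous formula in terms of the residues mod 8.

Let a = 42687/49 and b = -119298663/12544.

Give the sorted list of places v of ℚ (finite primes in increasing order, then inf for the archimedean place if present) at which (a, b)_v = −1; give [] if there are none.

Mod squares: a ≡ 527, b ≡ -18183. Check v ∈ {∞, 2, 3, 7, 11, 17, 19, 29, 31}.
v=2: v_2(a)=0, v_2(b)=-8; units ≡ 7, 1 (mod 8); ε·ε+αω+βω = 1·0+0·0+-8·0 ≡ 0  ⇒  (a,b)_2 = +1.
v=11: a=11^0·(≡8), b=11^1·(≡10) mod 11; (8|11)=-1, (10|11)=-1; (−1)^{0·1·5}·(-1)^1·(-1)^0 = -1.
v=3: a=3^4·(≡2), b=3^9·(≡2) mod 3; (2|3)=-1, (2|3)=-1; (−1)^{4·9·1}·(-1)^9·(-1)^4 = -1.
v=∞: 527 > 0 and -18183 < 0  ⇒  (a,b)_∞ = +1.
v=29: a=29^0·(≡13), b=29^1·(≡3) mod 29; (13|29)=+1, (3|29)=-1; (−1)^{0·1·14}·(+1)^1·(-1)^0 = +1.
v=7: a=7^-2·(≡1), b=7^-2·(≡5) mod 7; (1|7)=+1, (5|7)=-1; (−1)^{-2·-2·3}·(+1)^-2·(-1)^-2 = +1.
v=31: a=31^1·(≡30), b=31^0·(≡14) mod 31; (30|31)=-1, (14|31)=+1; (−1)^{1·0·15}·(-1)^0·(+1)^1 = +1.
v=17: a=17^1·(≡11), b=17^0·(≡12) mod 17; (11|17)=-1, (12|17)=-1; (−1)^{1·0·8}·(-1)^0·(-1)^1 = -1.
v=19: a=19^0·(≡15), b=19^1·(≡18) mod 19; (15|19)=-1, (18|19)=-1; (−1)^{0·1·9}·(-1)^1·(-1)^0 = -1.
Ram(527, -18183) = {3, 11, 17, 19}; no ℚ_3-point on the conic.

[3, 11, 17, 19]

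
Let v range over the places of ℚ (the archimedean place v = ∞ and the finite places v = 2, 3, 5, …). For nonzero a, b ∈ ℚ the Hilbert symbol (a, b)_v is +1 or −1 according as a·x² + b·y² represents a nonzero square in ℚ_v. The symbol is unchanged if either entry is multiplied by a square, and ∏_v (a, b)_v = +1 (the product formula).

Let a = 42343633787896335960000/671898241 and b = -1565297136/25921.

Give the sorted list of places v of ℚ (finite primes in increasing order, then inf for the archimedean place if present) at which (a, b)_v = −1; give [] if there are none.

Mod squares: a ≡ 31, b ≡ -14911. Check v ∈ {∞, 2, 3, 5, 7, 13, 17, 23, 31, 37}.
v=23: a=23^-4·(≡13), b=23^-2·(≡6) mod 23; (13|23)=+1, (6|23)=+1; (−1)^{-4·-2·11}·(+1)^-2·(+1)^-4 = +1.
v=37: a=37^2·(≡14), b=37^1·(≡26) mod 37; (14|37)=-1, (26|37)=+1; (−1)^{2·1·18}·(-1)^1·(+1)^2 = -1.
v=5: a=5^4·(≡1), b=5^0·(≡4) mod 5; (1|5)=+1, (4|5)=+1; (−1)^{4·0·2}·(+1)^0·(+1)^4 = +1.
v=2: v_2(a)=6, v_2(b)=4; units ≡ 7, 1 (mod 8); ε·ε+αω+βω = 1·0+6·0+4·0 ≡ 0  ⇒  (a,b)_2 = +1.
v=3: a=3^12·(≡1), b=3^8·(≡2) mod 3; (1|3)=+1, (2|3)=-1; (−1)^{12·8·1}·(+1)^8·(-1)^12 = +1.
v=∞: 31 > 0 and -14911 < 0  ⇒  (a,b)_∞ = +1.
v=17: a=17^2·(≡3), b=17^0·(≡9) mod 17; (3|17)=-1, (9|17)=+1; (−1)^{2·0·8}·(-1)^0·(+1)^2 = +1.
v=31: a=31^3·(≡8), b=31^1·(≡30) mod 31; (8|31)=+1, (30|31)=-1; (−1)^{3·1·15}·(+1)^1·(-1)^3 = +1.
v=13: a=13^2·(≡8), b=13^1·(≡3) mod 13; (8|13)=-1, (3|13)=+1; (−1)^{2·1·6}·(-1)^1·(+1)^2 = -1.
v=7: a=7^-4·(≡6), b=7^-2·(≡6) mod 7; (6|7)=-1, (6|7)=-1; (−1)^{-4·-2·3}·(-1)^-2·(-1)^-4 = +1.
(31, -14911 / ℚ) ramifies at {13, 37}: a division algebra.

[13, 37]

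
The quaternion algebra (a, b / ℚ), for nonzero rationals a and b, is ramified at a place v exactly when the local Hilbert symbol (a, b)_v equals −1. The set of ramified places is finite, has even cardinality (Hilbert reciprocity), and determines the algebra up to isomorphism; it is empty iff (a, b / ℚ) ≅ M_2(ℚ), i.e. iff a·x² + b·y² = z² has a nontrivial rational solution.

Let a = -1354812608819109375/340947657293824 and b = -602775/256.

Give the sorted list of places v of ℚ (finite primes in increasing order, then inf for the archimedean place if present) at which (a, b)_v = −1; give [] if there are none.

[19, inf]

(a, b) ≡ (-47, -2679) mod (ℚ^×)²; places V = {2, 3, 5, 7, 13, 19, 23, 47, ∞}.
(a,b)_5: α=6, u≡3; β=2, v≡4 (mod 5); (3|5)=-1, (4|5)=+1; sign (−1)^0·-1^2·+1^6 = +1.
(a,b)_∞: sgn(-47)=−, sgn(-2679)=−, so -1.
(a,b)_13: α=4, u≡8; β=0, v≡1 (mod 13); (8|13)=-1, (1|13)=+1; sign (−1)^0·-1^0·+1^4 = +1.
(a,b)_2: α=-28, β=-8; u≡1, v≡1 (mod 8); ε(u)ε(v)=0·0, αω(v)=-28·0, βω(u)=-8·0; sum ≡ 0  ⇒  +1.
(a,b)_47: α=3, u≡41; β=1, v≡7 (mod 47); (41|47)=-1, (7|47)=+1; sign (−1)^1·-1^1·+1^3 = +1.
(a,b)_3: α=4, u≡1; β=3, v≡1 (mod 3); (1|3)=+1, (1|3)=+1; sign (−1)^0·+1^3·+1^4 = +1.
(a,b)_19: α=2, u≡2; β=1, v≡9 (mod 19); (2|19)=-1, (9|19)=+1; sign (−1)^0·-1^1·+1^2 = -1.
(a,b)_23: α=-2, u≡21; β=0, v≡3 (mod 23); (21|23)=-1, (3|23)=+1; sign (−1)^0·-1^0·+1^-2 = +1.
(a,b)_7: α=-4, u≡2; β=0, v≡4 (mod 7); (2|7)=+1, (4|7)=+1; sign (−1)^0·+1^0·+1^-4 = +1.
|Ram(-47, -2679)| = 2, even; anisotropic at {19, ∞}.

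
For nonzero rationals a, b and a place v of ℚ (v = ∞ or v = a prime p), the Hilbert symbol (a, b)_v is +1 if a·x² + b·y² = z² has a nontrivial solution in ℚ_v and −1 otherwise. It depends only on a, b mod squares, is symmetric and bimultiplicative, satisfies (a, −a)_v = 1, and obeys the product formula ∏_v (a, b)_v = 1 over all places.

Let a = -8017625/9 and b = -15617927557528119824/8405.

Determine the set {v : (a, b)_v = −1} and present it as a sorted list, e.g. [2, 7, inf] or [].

Mod squares: a ≡ -6545, b ≡ -5005. Check v ∈ {∞, 2, 3, 5, 7, 11, 13, 17, 19, 41, 47}.
v=11: a=11^1·(≡2), b=11^5·(≡10) mod 11; (2|11)=-1, (10|11)=-1; (−1)^{1·5·5}·(-1)^5·(-1)^1 = -1.
v=5: a=5^3·(≡1), b=5^-1·(≡1) mod 5; (1|5)=+1, (1|5)=+1; (−1)^{3·-1·2}·(+1)^-1·(+1)^3 = +1.
v=3: a=3^-2·(≡1), b=3^0·(≡2) mod 3; (1|3)=+1, (2|3)=-1; (−1)^{-2·0·1}·(+1)^0·(-1)^-2 = +1.
v=47: a=47^0·(≡43), b=47^2·(≡3) mod 47; (43|47)=-1, (3|47)=+1; (−1)^{0·2·23}·(-1)^2·(+1)^0 = +1.
v=∞: -6545 < 0 and -5005 < 0  ⇒  (a,b)_∞ = -1.
v=17: a=17^1·(≡12), b=17^4·(≡7) mod 17; (12|17)=-1, (7|17)=-1; (−1)^{1·4·8}·(-1)^4·(-1)^1 = -1.
v=19: a=19^0·(≡10), b=19^2·(≡9) mod 19; (10|19)=-1, (9|19)=+1; (−1)^{0·2·9}·(-1)^2·(+1)^0 = +1.
v=2: v_2(a)=0, v_2(b)=4; units ≡ 7, 3 (mod 8); ε·ε+αω+βω = 1·1+0·1+4·0 ≡ 1  ⇒  (a,b)_2 = -1.
v=13: a=13^0·(≡11), b=13^1·(≡5) mod 13; (11|13)=-1, (5|13)=-1; (−1)^{0·1·6}·(-1)^1·(-1)^0 = -1.
v=41: a=41^0·(≡19), b=41^-2·(≡34) mod 41; (19|41)=-1, (34|41)=-1; (−1)^{0·-2·20}·(-1)^-2·(-1)^0 = +1.
v=7: a=7^3·(≡6), b=7^1·(≡5) mod 7; (6|7)=-1, (5|7)=-1; (−1)^{3·1·3}·(-1)^1·(-1)^3 = -1.
|Ram(-6545, -5005)| = 6, even; anisotropic at {2, 7, 11, 13, 17, ∞}.

[2, 7, 11, 13, 17, inf]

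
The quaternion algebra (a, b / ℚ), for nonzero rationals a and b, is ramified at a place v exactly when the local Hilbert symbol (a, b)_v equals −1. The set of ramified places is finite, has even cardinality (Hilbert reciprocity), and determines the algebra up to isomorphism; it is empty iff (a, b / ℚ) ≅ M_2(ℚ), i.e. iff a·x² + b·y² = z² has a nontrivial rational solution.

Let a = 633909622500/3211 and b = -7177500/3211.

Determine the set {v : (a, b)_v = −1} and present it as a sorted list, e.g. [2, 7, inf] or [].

Mod squares: a ≡ 4423979, b ≡ -6061. Check v ∈ {∞, 2, 3, 5, 7, 11, 13, 19, 29, 31, 37}.
v=19: a=19^-1·(≡18), b=19^-1·(≡11) mod 19; (18|19)=-1, (11|19)=+1; (−1)^{-1·-1·9}·(-1)^-1·(+1)^-1 = +1.
v=11: a=11^2·(≡2), b=11^1·(≡2) mod 11; (2|11)=-1, (2|11)=-1; (−1)^{2·1·5}·(-1)^1·(-1)^2 = -1.
v=2: v_2(a)=2, v_2(b)=2; units ≡ 3, 3 (mod 8); ε·ε+αω+βω = 1·1+2·1+2·1 ≡ 1  ⇒  (a,b)_2 = -1.
v=13: a=13^-2·(≡4), b=13^-2·(≡10) mod 13; (4|13)=+1, (10|13)=+1; (−1)^{-2·-2·6}·(+1)^-2·(+1)^-2 = +1.
v=37: a=37^1·(≡22), b=37^0·(≡30) mod 37; (22|37)=-1, (30|37)=+1; (−1)^{1·0·18}·(-1)^0·(+1)^1 = +1.
v=31: a=31^1·(≡9), b=31^0·(≡3) mod 31; (9|31)=+1, (3|31)=-1; (−1)^{1·0·15}·(+1)^0·(-1)^1 = -1.
v=7: a=7^1·(≡2), b=7^0·(≡4) mod 7; (2|7)=+1, (4|7)=+1; (−1)^{1·0·3}·(+1)^0·(+1)^1 = +1.
v=5: a=5^4·(≡1), b=5^4·(≡1) mod 5; (1|5)=+1, (1|5)=+1; (−1)^{4·4·2}·(+1)^4·(+1)^4 = +1.
v=3: a=3^2·(≡2), b=3^2·(≡2) mod 3; (2|3)=-1, (2|3)=-1; (−1)^{2·2·1}·(-1)^2·(-1)^2 = +1.
v=29: a=29^1·(≡19), b=29^1·(≡9) mod 29; (19|29)=-1, (9|29)=+1; (−1)^{1·1·14}·(-1)^1·(+1)^1 = -1.
v=∞: 4423979 > 0 and -6061 < 0  ⇒  (a,b)_∞ = +1.
|Ram(4423979, -6061)| = 4, even; anisotropic at {2, 11, 29, 31}.

[2, 11, 29, 31]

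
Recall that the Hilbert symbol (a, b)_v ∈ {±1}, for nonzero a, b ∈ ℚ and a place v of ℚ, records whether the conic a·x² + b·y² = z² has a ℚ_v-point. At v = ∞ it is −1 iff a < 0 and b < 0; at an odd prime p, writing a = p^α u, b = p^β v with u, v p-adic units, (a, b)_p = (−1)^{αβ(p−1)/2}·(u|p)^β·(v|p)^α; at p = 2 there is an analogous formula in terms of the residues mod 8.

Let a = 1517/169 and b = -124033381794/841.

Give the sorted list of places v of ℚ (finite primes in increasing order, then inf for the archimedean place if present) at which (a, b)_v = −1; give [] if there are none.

Mod squares: a ≡ 1517, b ≡ -167314. Check v ∈ {∞, 2, 3, 7, 13, 17, 19, 29, 37, 41}.
v=41: a=41^1·(≡32), b=41^2·(≡24) mod 41; (32|41)=+1, (24|41)=-1; (−1)^{1·2·20}·(+1)^2·(-1)^1 = -1.
v=13: a=13^-2·(≡9), b=13^0·(≡9) mod 13; (9|13)=+1, (9|13)=+1; (−1)^{-2·0·6}·(+1)^0·(+1)^-2 = +1.
v=19: a=19^0·(≡11), b=19^1·(≡15) mod 19; (11|19)=+1, (15|19)=-1; (−1)^{0·1·9}·(+1)^1·(-1)^0 = +1.
v=∞: 1517 > 0 and -167314 < 0  ⇒  (a,b)_∞ = +1.
v=3: a=3^0·(≡2), b=3^2·(≡2) mod 3; (2|3)=-1, (2|3)=-1; (−1)^{0·2·1}·(-1)^2·(-1)^0 = +1.
v=37: a=37^1·(≡9), b=37^1·(≡6) mod 37; (9|37)=+1, (6|37)=-1; (−1)^{1·1·18}·(+1)^1·(-1)^1 = -1.
v=7: a=7^0·(≡5), b=7^3·(≡6) mod 7; (5|7)=-1, (6|7)=-1; (−1)^{0·3·3}·(-1)^3·(-1)^0 = -1.
v=17: a=17^0·(≡13), b=17^1·(≡13) mod 17; (13|17)=+1, (13|17)=+1; (−1)^{0·1·8}·(+1)^1·(+1)^0 = +1.
v=29: a=29^0·(≡4), b=29^-2·(≡20) mod 29; (4|29)=+1, (20|29)=+1; (−1)^{0·-2·14}·(+1)^-2·(+1)^0 = +1.
v=2: v_2(a)=0, v_2(b)=1; units ≡ 5, 7 (mod 8); ε·ε+αω+βω = 0·1+0·0+1·1 ≡ 1  ⇒  (a,b)_2 = -1.
|Ram(1517, -167314)| = 4, even; anisotropic at {2, 7, 37, 41}.

[2, 7, 37, 41]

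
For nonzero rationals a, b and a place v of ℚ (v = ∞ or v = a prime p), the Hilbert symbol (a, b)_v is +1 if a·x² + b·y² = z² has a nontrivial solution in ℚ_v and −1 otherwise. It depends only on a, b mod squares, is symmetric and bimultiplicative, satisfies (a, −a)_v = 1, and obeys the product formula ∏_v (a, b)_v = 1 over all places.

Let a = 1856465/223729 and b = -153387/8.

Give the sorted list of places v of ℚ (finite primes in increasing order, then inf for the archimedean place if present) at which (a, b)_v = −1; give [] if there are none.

Mod squares: a ≡ 65, b ≡ -34086. Check v ∈ {∞, 2, 3, 5, 11, 13, 19, 23, 43}.
v=13: a=13^5·(≡8), b=13^1·(≡12) mod 13; (8|13)=-1, (12|13)=+1; (−1)^{5·1·6}·(-1)^1·(+1)^5 = -1.
v=3: a=3^0·(≡2), b=3^3·(≡2) mod 3; (2|3)=-1, (2|3)=-1; (−1)^{0·3·1}·(-1)^3·(-1)^0 = -1.
v=∞: 65 > 0 and -34086 < 0  ⇒  (a,b)_∞ = +1.
v=19: a=19^0·(≡8), b=19^1·(≡5) mod 19; (8|19)=-1, (5|19)=+1; (−1)^{0·1·9}·(-1)^1·(+1)^0 = -1.
v=43: a=43^-2·(≡29), b=43^0·(≡10) mod 43; (29|43)=-1, (10|43)=+1; (−1)^{-2·0·21}·(-1)^0·(+1)^-2 = +1.
v=5: a=5^1·(≡2), b=5^0·(≡1) mod 5; (2|5)=-1, (1|5)=+1; (−1)^{1·0·2}·(-1)^0·(+1)^1 = +1.
v=11: a=11^-2·(≡6), b=11^0·(≡1) mod 11; (6|11)=-1, (1|11)=+1; (−1)^{-2·0·5}·(-1)^0·(+1)^-2 = +1.
v=23: a=23^0·(≡14), b=23^1·(≡3) mod 23; (14|23)=-1, (3|23)=+1; (−1)^{0·1·11}·(-1)^1·(+1)^0 = -1.
v=2: v_2(a)=0, v_2(b)=-3; units ≡ 1, 5 (mod 8); ε·ε+αω+βω = 0·0+0·1+-3·0 ≡ 0  ⇒  (a,b)_2 = +1.
Ram(65, -34086) = {3, 13, 19, 23}; no ℚ_3-point on the conic.

[3, 13, 19, 23]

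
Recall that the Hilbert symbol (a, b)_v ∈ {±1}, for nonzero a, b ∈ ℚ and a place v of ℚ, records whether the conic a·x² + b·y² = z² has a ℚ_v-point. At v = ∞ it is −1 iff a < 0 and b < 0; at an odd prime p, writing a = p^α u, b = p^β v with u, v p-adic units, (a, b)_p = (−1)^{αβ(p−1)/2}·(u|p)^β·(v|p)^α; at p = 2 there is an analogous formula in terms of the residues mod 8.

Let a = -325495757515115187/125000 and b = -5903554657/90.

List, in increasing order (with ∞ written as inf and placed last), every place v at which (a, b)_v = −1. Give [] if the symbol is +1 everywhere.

(a, b) ≡ (-646, -170170) mod (ℚ^×)²; places V = {2, 3, 5, 7, 11, 13, 17, 19, 31, ∞}.
(a,b)_31: α=4, u≡16; β=2, v≡28 (mod 31); (16|31)=+1, (28|31)=+1; sign (−1)^0·+1^2·+1^4 = +1.
(a,b)_2: α=-3, β=-1; u≡5, v≡3 (mod 8); ε(u)ε(v)=0·1, αω(v)=-3·1, βω(u)=-1·1; sum ≡ 0  ⇒  +1.
(a,b)_5: α=-6, u≡1; β=-1, v≡1 (mod 5); (1|5)=+1, (1|5)=+1; sign (−1)^0·+1^-1·+1^-6 = +1.
(a,b)_3: α=2, u≡2; β=-2, v≡2 (mod 3); (2|3)=-1, (2|3)=-1; sign (−1)^0·-1^-2·-1^2 = +1.
(a,b)_17: α=1, u≡2; β=1, v≡11 (mod 17); (2|17)=+1, (11|17)=-1; sign (−1)^0·+1^1·-1^1 = -1.
(a,b)_7: α=2, u≡3; β=1, v≡2 (mod 7); (3|7)=-1, (2|7)=+1; sign (−1)^0·-1^1·+1^2 = -1.
(a,b)_13: α=2, u≡4; β=1, v≡1 (mod 13); (4|13)=+1, (1|13)=+1; sign (−1)^0·+1^1·+1^2 = +1.
(a,b)_∞: sgn(-646)=−, sgn(-170170)=−, so -1.
(a,b)_11: α=4, u≡9; β=1, v≡6 (mod 11); (9|11)=+1, (6|11)=-1; sign (−1)^0·+1^1·-1^4 = +1.
(a,b)_19: α=1, u≡16; β=2, v≡15 (mod 19); (16|19)=+1, (15|19)=-1; sign (−1)^0·+1^2·-1^1 = -1.
Ram(-646, -170170) = {7, 17, 19, ∞}; no ℚ_7-point on the conic.

[7, 17, 19, inf]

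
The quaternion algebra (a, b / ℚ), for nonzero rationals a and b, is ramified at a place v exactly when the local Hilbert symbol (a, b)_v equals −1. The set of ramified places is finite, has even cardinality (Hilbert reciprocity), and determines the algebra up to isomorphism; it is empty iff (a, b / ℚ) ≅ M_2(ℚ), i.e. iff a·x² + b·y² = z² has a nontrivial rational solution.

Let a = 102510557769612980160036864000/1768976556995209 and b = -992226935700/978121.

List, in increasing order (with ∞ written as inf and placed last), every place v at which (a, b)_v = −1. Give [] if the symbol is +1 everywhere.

(a, b) ≡ (910, -2717) mod (ℚ^×)²; places V = {2, 3, 5, 7, 11, 13, 17, 19, 23, 43, ∞}.
(a,b)_2: α=21, β=2; u≡7, v≡3 (mod 8); ε(u)ε(v)=1·1, αω(v)=21·1, βω(u)=2·0; sum ≡ 0  ⇒  +1.
(a,b)_5: α=3, u≡3; β=2, v≡2 (mod 5); (3|5)=-1, (2|5)=-1; sign (−1)^0·-1^2·-1^3 = -1.
(a,b)_17: α=2, u≡16; β=0, v≡7 (mod 17); (16|17)=+1, (7|17)=-1; sign (−1)^0·+1^0·-1^2 = +1.
(a,b)_3: α=10, u≡1; β=2, v≡1 (mod 3); (1|3)=+1, (1|3)=+1; sign (−1)^0·+1^2·+1^10 = +1.
(a,b)_19: α=2, u≡1; β=1, v≡11 (mod 19); (1|19)=+1, (11|19)=+1; sign (−1)^0·+1^1·+1^2 = +1.
(a,b)_13: α=1, u≡11; β=3, v≡12 (mod 13); (11|13)=-1, (12|13)=+1; sign (−1)^0·-1^3·+1^1 = -1.
(a,b)_7: α=9, u≡4; β=4, v≡6 (mod 7); (4|7)=+1, (6|7)=-1; sign (−1)^0·+1^4·-1^9 = -1.
(a,b)_∞: sgn(910)=+, sgn(-2717)=−, so +1.
(a,b)_43: α=-6, u≡26; β=-2, v≡9 (mod 43); (26|43)=-1, (9|43)=+1; sign (−1)^0·-1^-2·+1^-6 = +1.
(a,b)_23: α=-4, u≡4; β=-2, v≡20 (mod 23); (4|23)=+1, (20|23)=-1; sign (−1)^0·+1^-2·-1^-4 = +1.
(a,b)_11: α=2, u≡2; β=1, v≡10 (mod 11); (2|11)=-1, (10|11)=-1; sign (−1)^0·-1^1·-1^2 = -1.
Ram(910, -2717) = {5, 7, 11, 13}; no ℚ_5-point on the conic.

[5, 7, 11, 13]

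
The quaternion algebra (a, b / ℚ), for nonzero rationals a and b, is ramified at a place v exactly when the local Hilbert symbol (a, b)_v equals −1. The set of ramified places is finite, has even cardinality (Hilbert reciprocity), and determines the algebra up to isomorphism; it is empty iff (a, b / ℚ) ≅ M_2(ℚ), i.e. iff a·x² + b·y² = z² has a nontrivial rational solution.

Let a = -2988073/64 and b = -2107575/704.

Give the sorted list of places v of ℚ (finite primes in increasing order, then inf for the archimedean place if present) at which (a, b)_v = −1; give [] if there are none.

Mod squares: a ≡ -3553, b ≡ -103037. Check v ∈ {∞, 2, 3, 5, 11, 17, 19, 29}.
v=5: a=5^0·(≡3), b=5^2·(≡3) mod 5; (3|5)=-1, (3|5)=-1; (−1)^{0·2·2}·(-1)^2·(-1)^0 = +1.
v=29: a=29^2·(≡12), b=29^1·(≡18) mod 29; (12|29)=-1, (18|29)=-1; (−1)^{2·1·14}·(-1)^1·(-1)^2 = -1.
v=17: a=17^1·(≡10), b=17^1·(≡13) mod 17; (10|17)=-1, (13|17)=+1; (−1)^{1·1·8}·(-1)^1·(+1)^1 = -1.
v=11: a=11^1·(≡10), b=11^-1·(≡4) mod 11; (10|11)=-1, (4|11)=+1; (−1)^{1·-1·5}·(-1)^-1·(+1)^1 = +1.
v=∞: -3553 < 0 and -103037 < 0  ⇒  (a,b)_∞ = -1.
v=19: a=19^1·(≡13), b=19^1·(≡16) mod 19; (13|19)=-1, (16|19)=+1; (−1)^{1·1·9}·(-1)^1·(+1)^1 = +1.
v=2: v_2(a)=-6, v_2(b)=-6; units ≡ 7, 3 (mod 8); ε·ε+αω+βω = 1·1+-6·1+-6·0 ≡ 1  ⇒  (a,b)_2 = -1.
v=3: a=3^0·(≡2), b=3^2·(≡1) mod 3; (2|3)=-1, (1|3)=+1; (−1)^{0·2·1}·(-1)^2·(+1)^0 = +1.
Ram(-3553, -103037) = {2, 17, 29, ∞}; no ℚ_2-point on the conic.

[2, 17, 29, inf]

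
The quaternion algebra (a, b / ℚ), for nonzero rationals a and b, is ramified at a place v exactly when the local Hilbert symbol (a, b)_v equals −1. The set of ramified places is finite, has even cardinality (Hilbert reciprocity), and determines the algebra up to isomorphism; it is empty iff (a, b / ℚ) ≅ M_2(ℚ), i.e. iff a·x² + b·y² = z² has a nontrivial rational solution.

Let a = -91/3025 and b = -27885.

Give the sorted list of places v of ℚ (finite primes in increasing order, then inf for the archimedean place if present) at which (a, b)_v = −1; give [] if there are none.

(a, b) ≡ (-91, -165) mod (ℚ^×)²; places V = {2, 3, 5, 7, 11, 13, ∞}.
(a,b)_11: α=-2, u≡10; β=1, v≡6 (mod 11); (10|11)=-1, (6|11)=-1; sign (−1)^0·-1^1·-1^-2 = -1.
(a,b)_7: α=1, u≡1; β=0, v≡3 (mod 7); (1|7)=+1, (3|7)=-1; sign (−1)^0·+1^0·-1^1 = -1.
(a,b)_∞: sgn(-91)=−, sgn(-165)=−, so -1.
(a,b)_13: α=1, u≡5; β=2, v≡4 (mod 13); (5|13)=-1, (4|13)=+1; sign (−1)^0·-1^2·+1^1 = +1.
(a,b)_3: α=0, u≡2; β=1, v≡2 (mod 3); (2|3)=-1, (2|3)=-1; sign (−1)^0·-1^1·-1^0 = -1.
(a,b)_2: α=0, β=0; u≡5, v≡3 (mod 8); ε(u)ε(v)=0·1, αω(v)=0·1, βω(u)=0·1; sum ≡ 0  ⇒  +1.
(a,b)_5: α=-2, u≡4; β=1, v≡3 (mod 5); (4|5)=+1, (3|5)=-1; sign (−1)^0·+1^1·-1^-2 = +1.
(-91, -165 / ℚ) ramifies at {3, 7, 11, ∞}: a division algebra.

[3, 7, 11, inf]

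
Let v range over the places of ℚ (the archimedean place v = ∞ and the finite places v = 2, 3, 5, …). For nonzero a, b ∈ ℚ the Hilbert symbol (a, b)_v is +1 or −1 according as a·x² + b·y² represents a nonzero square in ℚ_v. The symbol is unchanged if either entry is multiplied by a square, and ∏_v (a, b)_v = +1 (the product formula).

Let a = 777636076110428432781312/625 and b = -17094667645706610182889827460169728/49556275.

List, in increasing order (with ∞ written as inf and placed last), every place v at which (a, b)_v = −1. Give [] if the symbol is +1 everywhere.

[11, 13, 19, 29]

Mod squares: a ≡ 997557, b ≡ -5436717. Check v ∈ {∞, 2, 3, 5, 11, 13, 17, 19, 23, 29, 37, 43}.
v=43: a=43^3·(≡30), b=43^4·(≡17) mod 43; (30|43)=-1, (17|43)=+1; (−1)^{3·4·21}·(-1)^4·(+1)^3 = +1.
v=5: a=5^-4·(≡2), b=5^-2·(≡2) mod 5; (2|5)=-1, (2|5)=-1; (−1)^{-4·-2·2}·(-1)^-2·(-1)^-4 = +1.
v=29: a=29^2·(≡8), b=29^5·(≡17) mod 29; (8|29)=-1, (17|29)=-1; (−1)^{2·5·14}·(-1)^5·(-1)^2 = -1.
v=2: v_2(a)=12, v_2(b)=14; units ≡ 5, 3 (mod 8); ε·ε+αω+βω = 0·1+12·1+14·1 ≡ 0  ⇒  (a,b)_2 = +1.
v=∞: 997557 > 0 and -5436717 < 0  ⇒  (a,b)_∞ = +1.
v=23: a=23^2·(≡4), b=23^3·(≡17) mod 23; (4|23)=+1, (17|23)=-1; (−1)^{2·3·11}·(+1)^3·(-1)^2 = +1.
v=17: a=17^0·(≡10), b=17^-2·(≡16) mod 17; (10|17)=-1, (16|17)=+1; (−1)^{0·-2·8}·(-1)^-2·(+1)^0 = +1.
v=11: a=11^1·(≡5), b=11^1·(≡5) mod 11; (5|11)=+1, (5|11)=+1; (−1)^{1·1·5}·(+1)^1·(+1)^1 = -1.
v=13: a=13^2·(≡7), b=13^3·(≡3) mod 13; (7|13)=-1, (3|13)=+1; (−1)^{2·3·6}·(-1)^3·(+1)^2 = -1.
v=37: a=37^3·(≡27), b=37^4·(≡30) mod 37; (27|37)=+1, (30|37)=+1; (−1)^{3·4·18}·(+1)^4·(+1)^3 = +1.
v=19: a=19^1·(≡7), b=19^-3·(≡11) mod 19; (7|19)=+1, (11|19)=+1; (−1)^{1·-3·9}·(+1)^-3·(+1)^1 = -1.
v=3: a=3^1·(≡2), b=3^3·(≡1) mod 3; (2|3)=-1, (1|3)=+1; (−1)^{1·3·1}·(-1)^3·(+1)^1 = +1.
(997557, -5436717 / ℚ) ramifies at {11, 13, 19, 29}: a division algebra.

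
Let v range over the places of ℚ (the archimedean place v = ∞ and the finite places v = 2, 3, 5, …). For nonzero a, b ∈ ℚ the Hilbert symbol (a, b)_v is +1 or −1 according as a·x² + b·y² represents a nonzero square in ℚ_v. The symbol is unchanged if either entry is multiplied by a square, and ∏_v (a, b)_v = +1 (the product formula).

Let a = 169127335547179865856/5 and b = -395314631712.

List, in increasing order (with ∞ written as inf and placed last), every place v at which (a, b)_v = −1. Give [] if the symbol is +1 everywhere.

(a, b) ≡ (1155, -3458) mod (ℚ^×)²; places V = {2, 3, 5, 7, 11, 13, 19, ∞}.
(a,b)_19: α=2, u≡8; β=1, v≡10 (mod 19); (8|19)=-1, (10|19)=-1; sign (−1)^0·-1^1·-1^2 = -1.
(a,b)_11: α=3, u≡2; β=2, v≡2 (mod 11); (2|11)=-1, (2|11)=-1; sign (−1)^0·-1^2·-1^3 = -1.
(a,b)_7: α=1, u≡4; β=1, v≡6 (mod 7); (4|7)=+1, (6|7)=-1; sign (−1)^1·+1^1·-1^1 = +1.
(a,b)_3: α=19, u≡1; β=10, v≡1 (mod 3); (1|3)=+1, (1|3)=+1; sign (−1)^0·+1^10·+1^19 = +1.
(a,b)_5: α=-1, u≡1; β=0, v≡3 (mod 5); (1|5)=+1, (3|5)=-1; sign (−1)^0·+1^0·-1^-1 = -1.
(a,b)_13: α=2, u≡5; β=1, v≡5 (mod 13); (5|13)=-1, (5|13)=-1; sign (−1)^0·-1^1·-1^2 = -1.
(a,b)_2: α=8, β=5; u≡3, v≡7 (mod 8); ε(u)ε(v)=1·1, αω(v)=8·0, βω(u)=5·1; sum ≡ 0  ⇒  +1.
(a,b)_∞: sgn(1155)=+, sgn(-3458)=−, so +1.
|Ram(1155, -3458)| = 4, even; anisotropic at {5, 11, 13, 19}.

[5, 11, 13, 19]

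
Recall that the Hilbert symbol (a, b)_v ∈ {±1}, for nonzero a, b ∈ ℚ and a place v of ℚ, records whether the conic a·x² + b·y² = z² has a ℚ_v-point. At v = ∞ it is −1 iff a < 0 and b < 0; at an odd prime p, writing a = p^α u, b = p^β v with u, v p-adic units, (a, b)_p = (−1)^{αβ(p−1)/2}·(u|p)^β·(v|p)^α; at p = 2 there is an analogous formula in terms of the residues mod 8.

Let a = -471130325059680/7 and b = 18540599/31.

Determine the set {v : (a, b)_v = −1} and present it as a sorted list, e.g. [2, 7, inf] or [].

Mod squares: a ≡ -818090, b ≡ 1592129. Check v ∈ {∞, 2, 3, 5, 7, 11, 13, 19, 23, 29, 31, 37}.
v=3: a=3^2·(≡1), b=3^0·(≡2) mod 3; (1|3)=+1, (2|3)=-1; (−1)^{2·0·1}·(+1)^0·(-1)^2 = +1.
v=13: a=13^3·(≡10), b=13^0·(≡5) mod 13; (10|13)=+1, (5|13)=-1; (−1)^{3·0·6}·(+1)^0·(-1)^3 = -1.
v=5: a=5^1·(≡2), b=5^0·(≡4) mod 5; (2|5)=-1, (4|5)=+1; (−1)^{1·0·2}·(-1)^0·(+1)^1 = +1.
v=11: a=11^2·(≡8), b=11^1·(≡5) mod 11; (8|11)=-1, (5|11)=+1; (−1)^{2·1·5}·(-1)^1·(+1)^2 = -1.
v=19: a=19^0·(≡3), b=19^2·(≡16) mod 19; (3|19)=-1, (16|19)=+1; (−1)^{0·2·9}·(-1)^2·(+1)^0 = +1.
v=∞: -818090 < 0 and 1592129 > 0  ⇒  (a,b)_∞ = +1.
v=7: a=7^-1·(≡1), b=7^1·(≡6) mod 7; (1|7)=+1, (6|7)=-1; (−1)^{-1·1·3}·(+1)^1·(-1)^-1 = +1.
v=37: a=37^2·(≡31), b=37^0·(≡23) mod 37; (31|37)=-1, (23|37)=-1; (−1)^{2·0·18}·(-1)^0·(-1)^2 = +1.
v=31: a=31^1·(≡23), b=31^-1·(≡26) mod 31; (23|31)=-1, (26|31)=-1; (−1)^{1·-1·15}·(-1)^-1·(-1)^1 = -1.
v=29: a=29^1·(≡9), b=29^1·(≡13) mod 29; (9|29)=+1, (13|29)=+1; (−1)^{1·1·14}·(+1)^1·(+1)^1 = +1.
v=23: a=23^0·(≡17), b=23^1·(≡4) mod 23; (17|23)=-1, (4|23)=+1; (−1)^{0·1·11}·(-1)^1·(+1)^0 = -1.
v=2: v_2(a)=5, v_2(b)=0; units ≡ 3, 1 (mod 8); ε·ε+αω+βω = 1·0+5·0+0·1 ≡ 0  ⇒  (a,b)_2 = +1.
|Ram(-818090, 1592129)| = 4, even; anisotropic at {11, 13, 23, 31}.

[11, 13, 23, 31]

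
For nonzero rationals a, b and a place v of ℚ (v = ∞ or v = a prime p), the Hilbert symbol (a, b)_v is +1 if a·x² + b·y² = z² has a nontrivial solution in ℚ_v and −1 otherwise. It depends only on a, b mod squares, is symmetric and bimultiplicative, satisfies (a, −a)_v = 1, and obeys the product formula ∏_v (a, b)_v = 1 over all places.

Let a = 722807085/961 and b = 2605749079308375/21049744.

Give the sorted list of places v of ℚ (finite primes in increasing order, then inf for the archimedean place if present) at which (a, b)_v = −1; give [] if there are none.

[3, 11]

(a, b) ≡ (165, 15015) mod (ℚ^×)²; places V = {2, 3, 5, 7, 11, 13, 17, 23, 29, 31, 37, ∞}.
(a,b)_11: α=1, u≡9; β=1, v≡5 (mod 11); (9|11)=+1, (5|11)=+1; sign (−1)^1·+1^1·+1^1 = -1.
(a,b)_2: α=0, β=-4; u≡5, v≡7 (mod 8); ε(u)ε(v)=0·1, αω(v)=0·0, βω(u)=-4·1; sum ≡ 0  ⇒  +1.
(a,b)_7: α=2, u≡1; β=1, v≡5 (mod 7); (1|7)=+1, (5|7)=-1; sign (−1)^0·+1^1·-1^2 = +1.
(a,b)_29: α=0, u≡9; β=2, v≡16 (mod 29); (9|29)=+1, (16|29)=+1; sign (−1)^0·+1^2·+1^0 = +1.
(a,b)_17: α=0, u≡11; β=2, v≡13 (mod 17); (11|17)=-1, (13|17)=+1; sign (−1)^0·-1^2·+1^0 = +1.
(a,b)_23: α=2, u≡13; β=0, v≡15 (mod 23); (13|23)=+1, (15|23)=-1; sign (−1)^0·+1^0·-1^2 = +1.
(a,b)_31: α=-2, u≡18; β=-2, v≡11 (mod 31); (18|31)=+1, (11|31)=-1; sign (−1)^0·+1^-2·-1^-2 = +1.
(a,b)_37: α=0, u≡14; β=-2, v≡11 (mod 37); (14|37)=-1, (11|37)=+1; sign (−1)^0·-1^-2·+1^0 = +1.
(a,b)_13: α=2, u≡9; β=5, v≡2 (mod 13); (9|13)=+1, (2|13)=-1; sign (−1)^0·+1^5·-1^2 = +1.
(a,b)_5: α=1, u≡2; β=3, v≡3 (mod 5); (2|5)=-1, (3|5)=-1; sign (−1)^0·-1^3·-1^1 = +1.
(a,b)_∞: sgn(165)=+, sgn(15015)=+, so +1.
(a,b)_3: α=1, u≡1; β=1, v≡1 (mod 3); (1|3)=+1, (1|3)=+1; sign (−1)^1·+1^1·+1^1 = -1.
|Ram(165, 15015)| = 2, even; anisotropic at {3, 11}.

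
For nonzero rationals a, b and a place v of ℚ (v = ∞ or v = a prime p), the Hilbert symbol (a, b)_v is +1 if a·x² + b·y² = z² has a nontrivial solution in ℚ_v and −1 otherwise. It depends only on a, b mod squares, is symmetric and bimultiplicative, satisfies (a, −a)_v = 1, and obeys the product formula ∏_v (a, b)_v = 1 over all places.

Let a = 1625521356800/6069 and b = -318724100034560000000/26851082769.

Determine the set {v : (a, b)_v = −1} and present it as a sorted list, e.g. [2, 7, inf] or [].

[2, 5, 23, 31]

Mod squares: a ≡ 1302, b ≡ -1265. Check v ∈ {∞, 2, 3, 5, 7, 11, 17, 23, 31}.
v=3: a=3^-1·(≡2), b=3^-8·(≡1) mod 3; (2|3)=-1, (1|3)=+1; (−1)^{-1·-8·1}·(-1)^-8·(+1)^-1 = +1.
v=23: a=23^2·(≡17), b=23^3·(≡11) mod 23; (17|23)=-1, (11|23)=-1; (−1)^{2·3·11}·(-1)^3·(-1)^2 = -1.
v=11: a=11^2·(≡9), b=11^3·(≡6) mod 11; (9|11)=+1, (6|11)=-1; (−1)^{2·3·5}·(+1)^3·(-1)^2 = +1.
v=2: v_2(a)=15, v_2(b)=18; units ≡ 3, 7 (mod 8); ε·ε+αω+βω = 1·1+15·0+18·1 ≡ 1  ⇒  (a,b)_2 = -1.
v=31: a=31^1·(≡17), b=31^2·(≡30) mod 31; (17|31)=-1, (30|31)=-1; (−1)^{1·2·15}·(-1)^2·(-1)^1 = -1.
v=5: a=5^2·(≡3), b=5^7·(≡3) mod 5; (3|5)=-1, (3|5)=-1; (−1)^{2·7·2}·(-1)^7·(-1)^2 = -1.
v=17: a=17^-2·(≡5), b=17^-4·(≡12) mod 17; (5|17)=-1, (12|17)=-1; (−1)^{-2·-4·8}·(-1)^-4·(-1)^-2 = +1.
v=∞: 1302 > 0 and -1265 < 0  ⇒  (a,b)_∞ = +1.
v=7: a=7^-1·(≡2), b=7^-2·(≡4) mod 7; (2|7)=+1, (4|7)=+1; (−1)^{-1·-2·3}·(+1)^-2·(+1)^-1 = +1.
Ram(1302, -1265) = {2, 5, 23, 31}; no ℚ_2-point on the conic.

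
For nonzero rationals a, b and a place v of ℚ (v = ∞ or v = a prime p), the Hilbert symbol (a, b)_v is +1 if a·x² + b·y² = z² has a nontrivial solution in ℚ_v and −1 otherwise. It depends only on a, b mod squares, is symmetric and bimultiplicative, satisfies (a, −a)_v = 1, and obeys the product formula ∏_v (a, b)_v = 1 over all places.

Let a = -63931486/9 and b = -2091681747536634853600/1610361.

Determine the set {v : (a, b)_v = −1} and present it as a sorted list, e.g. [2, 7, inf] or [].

(a, b) ≡ (-66526, -797134) mod (ℚ^×)²; places V = {2, 3, 5, 7, 11, 13, 23, 29, 31, 37, 43, 47, ∞}.
(a,b)_∞: sgn(-66526)=−, sgn(-797134)=−, so -1.
(a,b)_23: α=0, u≡3; β=1, v≡9 (mod 23); (3|23)=+1, (9|23)=+1; sign (−1)^0·+1^1·+1^0 = +1.
(a,b)_7: α=0, u≡2; β=2, v≡6 (mod 7); (2|7)=+1, (6|7)=-1; sign (−1)^0·+1^2·-1^0 = +1.
(a,b)_13: α=0, u≡2; β=1, v≡1 (mod 13); (2|13)=-1, (1|13)=+1; sign (−1)^0·-1^1·+1^0 = -1.
(a,b)_3: α=-2, u≡2; β=-6, v≡2 (mod 3); (2|3)=-1, (2|3)=-1; sign (−1)^0·-1^-6·-1^-2 = +1.
(a,b)_29: α=1, u≡18; β=2, v≡3 (mod 29); (18|29)=-1, (3|29)=-1; sign (−1)^0·-1^2·-1^1 = -1.
(a,b)_11: α=0, u≡7; β=2, v≡1 (mod 11); (7|11)=-1, (1|11)=+1; sign (−1)^0·-1^2·+1^0 = +1.
(a,b)_47: α=0, u≡45; β=-2, v≡29 (mod 47); (45|47)=-1, (29|47)=-1; sign (−1)^0·-1^-2·-1^0 = +1.
(a,b)_43: α=0, u≡6; β=1, v≡41 (mod 43); (6|43)=+1, (41|43)=+1; sign (−1)^0·+1^1·+1^0 = +1.
(a,b)_5: α=0, u≡1; β=2, v≡1 (mod 5); (1|5)=+1, (1|5)=+1; sign (−1)^0·+1^2·+1^0 = +1.
(a,b)_37: α=1, u≡23; β=2, v≡8 (mod 37); (23|37)=-1, (8|37)=-1; sign (−1)^0·-1^2·-1^1 = -1.
(a,b)_31: α=3, u≡13; β=3, v≡2 (mod 31); (13|31)=-1, (2|31)=+1; sign (−1)^1·-1^3·+1^3 = +1.
(a,b)_2: α=1, β=5; u≡1, v≡1 (mod 8); ε(u)ε(v)=0·0, αω(v)=1·0, βω(u)=5·0; sum ≡ 0  ⇒  +1.
|Ram(-66526, -797134)| = 4, even; anisotropic at {13, 29, 37, ∞}.

[13, 29, 37, inf]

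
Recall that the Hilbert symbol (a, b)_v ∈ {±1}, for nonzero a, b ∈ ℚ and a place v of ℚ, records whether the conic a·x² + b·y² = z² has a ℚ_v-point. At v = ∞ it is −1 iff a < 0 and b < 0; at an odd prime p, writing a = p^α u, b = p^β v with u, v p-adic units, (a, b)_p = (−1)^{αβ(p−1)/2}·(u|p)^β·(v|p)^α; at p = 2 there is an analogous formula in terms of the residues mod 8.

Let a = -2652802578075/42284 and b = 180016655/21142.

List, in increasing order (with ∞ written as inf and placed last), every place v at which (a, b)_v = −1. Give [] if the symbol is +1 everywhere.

(a, b) ≡ (-33, 10010) mod (ℚ^×)²; places V = {2, 3, 5, 7, 11, 13, 17, 23, 31, 37, ∞}.
(a,b)_13: α=2, u≡8; β=1, v≡1 (mod 13); (8|13)=-1, (1|13)=+1; sign (−1)^0·-1^1·+1^2 = -1.
(a,b)_∞: sgn(-33)=−, sgn(10010)=+, so +1.
(a,b)_31: α=-2, u≡26; β=-2, v≡28 (mod 31); (26|31)=-1, (28|31)=+1; sign (−1)^0·-1^-2·+1^-2 = +1.
(a,b)_23: α=2, u≡1; β=0, v≡5 (mod 23); (1|23)=+1, (5|23)=-1; sign (−1)^0·+1^0·-1^2 = +1.
(a,b)_37: α=2, u≡28; β=2, v≡22 (mod 37); (28|37)=+1, (22|37)=-1; sign (−1)^0·+1^2·-1^2 = +1.
(a,b)_3: α=1, u≡1; β=0, v≡2 (mod 3); (1|3)=+1, (2|3)=-1; sign (−1)^0·+1^0·-1^1 = -1.
(a,b)_2: α=-2, β=-1; u≡7, v≡5 (mod 8); ε(u)ε(v)=1·0, αω(v)=-2·1, βω(u)=-1·0; sum ≡ 0  ⇒  +1.
(a,b)_7: α=0, u≡2; β=1, v≡1 (mod 7); (2|7)=+1, (1|7)=+1; sign (−1)^0·+1^1·+1^0 = +1.
(a,b)_11: α=-1, u≡2; β=-1, v≡2 (mod 11); (2|11)=-1, (2|11)=-1; sign (−1)^1·-1^-1·-1^-1 = -1.
(a,b)_5: α=2, u≡3; β=1, v≡3 (mod 5); (3|5)=-1, (3|5)=-1; sign (−1)^0·-1^1·-1^2 = -1.
(a,b)_17: α=2, u≡15; β=2, v≡6 (mod 17); (15|17)=+1, (6|17)=-1; sign (−1)^0·+1^2·-1^2 = +1.
(-33, 10010 / ℚ) ramifies at {3, 5, 11, 13}: a division algebra.

[3, 5, 11, 13]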